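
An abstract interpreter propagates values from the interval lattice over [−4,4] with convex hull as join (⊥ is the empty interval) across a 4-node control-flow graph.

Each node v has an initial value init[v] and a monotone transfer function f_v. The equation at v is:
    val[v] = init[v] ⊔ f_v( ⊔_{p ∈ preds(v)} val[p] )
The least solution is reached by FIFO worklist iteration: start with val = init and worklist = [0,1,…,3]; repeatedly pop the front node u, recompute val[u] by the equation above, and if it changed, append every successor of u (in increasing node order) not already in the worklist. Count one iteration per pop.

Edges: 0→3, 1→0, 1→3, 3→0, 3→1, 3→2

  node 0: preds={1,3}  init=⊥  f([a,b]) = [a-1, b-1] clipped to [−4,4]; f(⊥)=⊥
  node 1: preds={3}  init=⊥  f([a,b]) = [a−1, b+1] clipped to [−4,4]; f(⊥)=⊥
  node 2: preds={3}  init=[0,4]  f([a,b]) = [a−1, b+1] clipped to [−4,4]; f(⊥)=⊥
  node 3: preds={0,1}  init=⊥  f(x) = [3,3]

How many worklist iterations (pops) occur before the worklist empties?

10

Trace (10 dequeues):
  [1] u=0 | in ⊥ | out ⊥ | ==
  [2] u=1 | in ⊥ | out ⊥ | ==
  [3] u=2 | in ⊥ | out [0,4] | ==
  [4] u=3 | in ⊥ | out [3,3] | prev ⊥ | push {0,1,2}
  [5] u=0 | in [3,3] | out [2,2] | prev ⊥ | push {3}
  [6] u=1 | in [3,3] | out [2,4] | prev ⊥ | push {0}
  [7] u=2 | in [3,3] | out [0,4] | ==
  [8] u=3 | in [2,4] | out [3,3] | ==
  [9] u=0 | in [2,4] | out [1,3] | prev [2,2] | push {3}
  [10] u=3 | in [1,4] | out [3,3] | ==

Converged values:
  [0] [1,3]
  [1] [2,4]
  [2] [0,4]
  [3] [3,3]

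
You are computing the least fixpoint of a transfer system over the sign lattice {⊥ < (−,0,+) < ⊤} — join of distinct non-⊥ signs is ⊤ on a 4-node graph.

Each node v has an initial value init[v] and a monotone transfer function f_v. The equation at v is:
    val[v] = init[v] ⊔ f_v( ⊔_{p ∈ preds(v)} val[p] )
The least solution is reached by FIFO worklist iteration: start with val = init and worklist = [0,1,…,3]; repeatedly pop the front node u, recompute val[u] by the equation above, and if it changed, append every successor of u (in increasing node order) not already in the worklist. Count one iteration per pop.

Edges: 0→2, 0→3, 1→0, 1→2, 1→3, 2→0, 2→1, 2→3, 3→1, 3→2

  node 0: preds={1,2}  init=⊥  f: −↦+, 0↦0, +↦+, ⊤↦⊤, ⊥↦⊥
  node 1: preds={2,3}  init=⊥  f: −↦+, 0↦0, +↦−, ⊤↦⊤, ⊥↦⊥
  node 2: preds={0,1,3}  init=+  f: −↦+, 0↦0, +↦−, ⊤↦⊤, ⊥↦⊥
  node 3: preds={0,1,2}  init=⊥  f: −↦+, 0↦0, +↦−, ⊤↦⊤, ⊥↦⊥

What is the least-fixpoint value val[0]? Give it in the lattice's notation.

Worklist (9 pops):
  #1 pop 0: in=+ → + (was ⊥); enqueue []
  #2 pop 1: in=+ → − (was ⊥); enqueue [0]
  #3 pop 2: in=⊤ → ⊤ (was +); enqueue [1]
  #4 pop 3: in=⊤ → ⊤ (was ⊥); enqueue [2]
  #5 pop 0: in=⊤ → ⊤ (was +); enqueue [3]
  #6 pop 1: in=⊤ → ⊤ (was −); enqueue [0]
  #7 pop 2: in=⊤ → ⊤ (no change)
  #8 pop 3: in=⊤ → ⊤ (no change)
  #9 pop 0: in=⊤ → ⊤ (no change)

Fixpoint:
  val[0] = ⊤
  val[1] = ⊤
  val[2] = ⊤
  val[3] = ⊤

⊤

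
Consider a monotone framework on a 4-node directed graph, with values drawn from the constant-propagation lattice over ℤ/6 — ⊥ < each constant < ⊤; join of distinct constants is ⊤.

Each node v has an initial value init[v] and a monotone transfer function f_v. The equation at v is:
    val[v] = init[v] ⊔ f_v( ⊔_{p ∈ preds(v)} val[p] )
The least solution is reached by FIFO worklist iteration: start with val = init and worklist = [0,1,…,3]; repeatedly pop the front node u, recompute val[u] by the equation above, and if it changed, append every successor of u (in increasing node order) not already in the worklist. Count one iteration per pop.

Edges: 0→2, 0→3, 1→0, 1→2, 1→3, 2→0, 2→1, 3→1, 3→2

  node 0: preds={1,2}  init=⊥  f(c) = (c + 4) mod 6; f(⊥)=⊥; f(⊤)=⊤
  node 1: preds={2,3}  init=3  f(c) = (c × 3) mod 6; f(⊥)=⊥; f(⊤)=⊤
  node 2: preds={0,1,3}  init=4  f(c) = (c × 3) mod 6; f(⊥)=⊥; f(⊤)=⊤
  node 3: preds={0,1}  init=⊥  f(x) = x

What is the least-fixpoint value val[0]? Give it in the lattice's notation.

⊤

Iteration log — 7 steps:
  step 1. node 0  ⊔preds=⊤  new=⊤  old=⊥  +wl: 
  step 2. node 1  ⊔preds=4  new=⊤  old=3  +wl: 0
  step 3. node 2  ⊔preds=⊤  new=⊤  old=4  +wl: 1
  step 4. node 3  ⊔preds=⊤  new=⊤  old=⊥  +wl: 2
  step 5. node 0  ⊔preds=⊤  new=⊤  stable
  step 6. node 1  ⊔preds=⊤  new=⊤  stable
  step 7. node 2  ⊔preds=⊤  new=⊤  stable

Least fixpoint reached:
  node 0: ⊤
  node 1: ⊤
  node 2: ⊤
  node 3: ⊤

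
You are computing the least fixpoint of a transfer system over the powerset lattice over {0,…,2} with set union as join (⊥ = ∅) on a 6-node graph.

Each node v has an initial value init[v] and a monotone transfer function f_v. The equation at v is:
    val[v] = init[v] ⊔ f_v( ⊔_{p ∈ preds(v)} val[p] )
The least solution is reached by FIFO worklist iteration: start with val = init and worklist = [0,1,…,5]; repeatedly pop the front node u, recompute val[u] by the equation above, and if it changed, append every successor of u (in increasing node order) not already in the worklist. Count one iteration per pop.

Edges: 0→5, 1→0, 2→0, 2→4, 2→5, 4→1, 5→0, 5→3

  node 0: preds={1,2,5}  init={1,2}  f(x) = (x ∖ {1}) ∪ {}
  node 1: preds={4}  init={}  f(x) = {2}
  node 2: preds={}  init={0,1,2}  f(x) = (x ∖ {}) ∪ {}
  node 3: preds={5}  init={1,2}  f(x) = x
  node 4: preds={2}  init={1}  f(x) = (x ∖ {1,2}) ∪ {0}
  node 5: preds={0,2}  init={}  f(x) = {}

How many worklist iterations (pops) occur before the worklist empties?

8

Trace (8 dequeues):
  [1] u=0 | in {0,1,2} | out {0,1,2} | prev {1,2} | push {}
  [2] u=1 | in {1} | out {2} | prev {} | push {0}
  [3] u=2 | in {} | out {0,1,2} | ==
  [4] u=3 | in {} | out {1,2} | ==
  [5] u=4 | in {0,1,2} | out {0,1} | prev {1} | push {1}
  [6] u=5 | in {0,1,2} | out {} | ==
  [7] u=0 | in {0,1,2} | out {0,1,2} | ==
  [8] u=1 | in {0,1} | out {2} | ==

Converged values:
  [0] {0,1,2}
  [1] {2}
  [2] {0,1,2}
  [3] {1,2}
  [4] {0,1}
  [5] {}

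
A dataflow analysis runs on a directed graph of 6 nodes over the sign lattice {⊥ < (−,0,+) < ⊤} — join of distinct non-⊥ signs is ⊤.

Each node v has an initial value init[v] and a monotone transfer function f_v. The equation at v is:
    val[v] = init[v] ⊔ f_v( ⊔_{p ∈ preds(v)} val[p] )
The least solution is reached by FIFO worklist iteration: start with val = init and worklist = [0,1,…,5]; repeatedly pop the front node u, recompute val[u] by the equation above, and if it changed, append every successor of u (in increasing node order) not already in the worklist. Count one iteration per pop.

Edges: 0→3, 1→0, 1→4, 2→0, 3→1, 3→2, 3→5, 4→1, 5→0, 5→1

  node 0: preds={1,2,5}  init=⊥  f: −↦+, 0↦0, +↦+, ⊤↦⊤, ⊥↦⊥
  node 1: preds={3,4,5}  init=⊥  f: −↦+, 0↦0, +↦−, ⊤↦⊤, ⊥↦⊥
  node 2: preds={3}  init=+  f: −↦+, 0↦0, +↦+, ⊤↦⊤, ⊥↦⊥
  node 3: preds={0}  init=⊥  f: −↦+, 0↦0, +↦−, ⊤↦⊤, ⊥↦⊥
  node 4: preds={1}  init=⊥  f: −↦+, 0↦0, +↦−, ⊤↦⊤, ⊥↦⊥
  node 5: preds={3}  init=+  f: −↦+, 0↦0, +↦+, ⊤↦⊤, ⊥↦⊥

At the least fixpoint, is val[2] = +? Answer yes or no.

no

Trace (17 dequeues):
  [1] u=0 | in + | out + | prev ⊥ | push {}
  [2] u=1 | in + | out − | prev ⊥ | push {0}
  [3] u=2 | in ⊥ | out + | ==
  [4] u=3 | in + | out − | prev ⊥ | push {1,2}
  [5] u=4 | in − | out + | prev ⊥ | push {}
  [6] u=5 | in − | out + | ==
  [7] u=0 | in ⊤ | out ⊤ | prev + | push {3}
  [8] u=1 | in ⊤ | out ⊤ | prev − | push {0,4}
  [9] u=2 | in − | out + | ==
  [10] u=3 | in ⊤ | out ⊤ | prev − | push {1,2,5}
  [11] u=0 | in ⊤ | out ⊤ | ==
  [12] u=4 | in ⊤ | out ⊤ | prev + | push {}
  [13] u=1 | in ⊤ | out ⊤ | ==
  [14] u=2 | in ⊤ | out ⊤ | prev + | push {0}
  [15] u=5 | in ⊤ | out ⊤ | prev + | push {1}
  [16] u=0 | in ⊤ | out ⊤ | ==
  [17] u=1 | in ⊤ | out ⊤ | ==

Converged values:
  [0] ⊤
  [1] ⊤
  [2] ⊤
  [3] ⊤
  [4] ⊤
  [5] ⊤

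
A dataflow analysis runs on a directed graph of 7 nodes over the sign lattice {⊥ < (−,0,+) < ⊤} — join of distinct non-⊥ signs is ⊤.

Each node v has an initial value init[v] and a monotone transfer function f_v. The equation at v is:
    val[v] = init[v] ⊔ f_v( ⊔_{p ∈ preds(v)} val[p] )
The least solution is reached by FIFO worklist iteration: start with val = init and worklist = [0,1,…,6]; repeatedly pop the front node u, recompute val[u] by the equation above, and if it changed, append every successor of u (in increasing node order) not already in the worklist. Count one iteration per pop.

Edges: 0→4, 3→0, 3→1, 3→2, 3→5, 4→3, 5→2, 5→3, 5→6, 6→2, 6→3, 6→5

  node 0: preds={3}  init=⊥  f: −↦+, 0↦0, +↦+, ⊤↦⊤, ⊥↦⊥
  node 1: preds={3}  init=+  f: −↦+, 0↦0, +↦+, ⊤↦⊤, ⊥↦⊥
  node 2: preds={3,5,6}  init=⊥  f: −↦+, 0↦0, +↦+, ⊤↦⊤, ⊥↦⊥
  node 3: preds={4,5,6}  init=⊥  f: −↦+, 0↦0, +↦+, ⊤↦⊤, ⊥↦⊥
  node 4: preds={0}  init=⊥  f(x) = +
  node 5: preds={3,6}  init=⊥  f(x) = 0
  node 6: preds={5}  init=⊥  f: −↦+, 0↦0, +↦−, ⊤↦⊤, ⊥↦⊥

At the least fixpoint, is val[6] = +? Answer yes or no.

no

Trace (13 dequeues):
  [1] u=0 | in ⊥ | out ⊥ | ==
  [2] u=1 | in ⊥ | out + | ==
  [3] u=2 | in ⊥ | out ⊥ | ==
  [4] u=3 | in ⊥ | out ⊥ | ==
  [5] u=4 | in ⊥ | out + | prev ⊥ | push {3}
  [6] u=5 | in ⊥ | out 0 | prev ⊥ | push {2}
  [7] u=6 | in 0 | out 0 | prev ⊥ | push {5}
  [8] u=3 | in ⊤ | out ⊤ | prev ⊥ | push {0,1}
  [9] u=2 | in ⊤ | out ⊤ | prev ⊥ | push {}
  [10] u=5 | in ⊤ | out 0 | ==
  [11] u=0 | in ⊤ | out ⊤ | prev ⊥ | push {4}
  [12] u=1 | in ⊤ | out ⊤ | prev + | push {}
  [13] u=4 | in ⊤ | out + | ==

Converged values:
  [0] ⊤
  [1] ⊤
  [2] ⊤
  [3] ⊤
  [4] +
  [5] 0
  [6] 0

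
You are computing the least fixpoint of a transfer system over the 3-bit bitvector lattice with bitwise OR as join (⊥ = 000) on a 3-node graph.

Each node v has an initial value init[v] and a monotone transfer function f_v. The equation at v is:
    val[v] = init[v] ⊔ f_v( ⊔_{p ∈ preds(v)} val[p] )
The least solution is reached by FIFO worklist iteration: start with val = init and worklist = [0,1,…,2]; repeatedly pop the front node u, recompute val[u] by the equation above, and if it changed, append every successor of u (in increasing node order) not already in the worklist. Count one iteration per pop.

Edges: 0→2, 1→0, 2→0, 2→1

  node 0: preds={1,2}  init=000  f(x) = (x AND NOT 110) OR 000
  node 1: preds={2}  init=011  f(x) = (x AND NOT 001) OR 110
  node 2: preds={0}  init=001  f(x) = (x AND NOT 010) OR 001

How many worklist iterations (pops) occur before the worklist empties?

4

Worklist (4 pops):
  #1 pop 0: in=011 → 001 (was 000); enqueue []
  #2 pop 1: in=001 → 111 (was 011); enqueue [0]
  #3 pop 2: in=001 → 001 (no change)
  #4 pop 0: in=111 → 001 (no change)

Fixpoint:
  val[0] = 001
  val[1] = 111
  val[2] = 001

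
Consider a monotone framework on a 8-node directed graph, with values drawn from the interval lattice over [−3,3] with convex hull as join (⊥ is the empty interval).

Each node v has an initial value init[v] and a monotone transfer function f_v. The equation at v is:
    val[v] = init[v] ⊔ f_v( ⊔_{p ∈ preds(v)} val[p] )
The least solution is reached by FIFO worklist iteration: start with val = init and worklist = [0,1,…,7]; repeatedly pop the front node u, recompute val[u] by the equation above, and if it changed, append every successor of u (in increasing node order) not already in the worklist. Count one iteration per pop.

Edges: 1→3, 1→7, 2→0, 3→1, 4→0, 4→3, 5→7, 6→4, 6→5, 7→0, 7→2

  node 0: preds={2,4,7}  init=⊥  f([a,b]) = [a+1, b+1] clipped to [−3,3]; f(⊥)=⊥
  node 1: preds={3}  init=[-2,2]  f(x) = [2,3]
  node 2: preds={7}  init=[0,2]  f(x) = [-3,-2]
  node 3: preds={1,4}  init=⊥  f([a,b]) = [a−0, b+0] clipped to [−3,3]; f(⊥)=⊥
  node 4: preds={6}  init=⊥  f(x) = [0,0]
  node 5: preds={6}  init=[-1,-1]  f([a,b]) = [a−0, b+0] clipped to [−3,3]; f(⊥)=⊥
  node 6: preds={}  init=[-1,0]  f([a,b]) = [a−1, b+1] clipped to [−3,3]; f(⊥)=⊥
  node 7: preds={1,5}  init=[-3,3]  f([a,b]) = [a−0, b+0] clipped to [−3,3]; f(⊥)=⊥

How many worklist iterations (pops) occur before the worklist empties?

11

Trace (11 dequeues):
  [1] u=0 | in [-3,3] | out [-2,3] | prev ⊥ | push {}
  [2] u=1 | in ⊥ | out [-2,3] | prev [-2,2] | push {}
  [3] u=2 | in [-3,3] | out [-3,2] | prev [0,2] | push {0}
  [4] u=3 | in [-2,3] | out [-2,3] | prev ⊥ | push {1}
  [5] u=4 | in [-1,0] | out [0,0] | prev ⊥ | push {3}
  [6] u=5 | in [-1,0] | out [-1,0] | prev [-1,-1] | push {}
  [7] u=6 | in ⊥ | out [-1,0] | ==
  [8] u=7 | in [-2,3] | out [-3,3] | ==
  [9] u=0 | in [-3,3] | out [-2,3] | ==
  [10] u=1 | in [-2,3] | out [-2,3] | ==
  [11] u=3 | in [-2,3] | out [-2,3] | ==

Converged values:
  [0] [-2,3]
  [1] [-2,3]
  [2] [-3,2]
  [3] [-2,3]
  [4] [0,0]
  [5] [-1,0]
  [6] [-1,0]
  [7] [-3,3]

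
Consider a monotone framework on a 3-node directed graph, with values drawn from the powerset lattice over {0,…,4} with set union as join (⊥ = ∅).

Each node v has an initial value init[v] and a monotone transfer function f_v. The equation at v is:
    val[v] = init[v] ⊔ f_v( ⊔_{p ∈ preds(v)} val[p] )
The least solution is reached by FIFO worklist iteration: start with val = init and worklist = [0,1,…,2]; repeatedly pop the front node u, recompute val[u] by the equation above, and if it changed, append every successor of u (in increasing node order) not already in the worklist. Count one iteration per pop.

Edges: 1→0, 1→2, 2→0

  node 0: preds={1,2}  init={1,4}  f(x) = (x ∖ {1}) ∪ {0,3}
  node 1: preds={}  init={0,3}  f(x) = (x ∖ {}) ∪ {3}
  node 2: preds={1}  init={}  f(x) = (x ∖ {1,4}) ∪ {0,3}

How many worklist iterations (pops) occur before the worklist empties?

Iteration log — 4 steps:
  step 1. node 0  ⊔preds={0,3}  new={0,1,3,4}  old={1,4}  +wl: 
  step 2. node 1  ⊔preds={}  new={0,3}  stable
  step 3. node 2  ⊔preds={0,3}  new={0,3}  old={}  +wl: 0
  step 4. node 0  ⊔preds={0,3}  new={0,1,3,4}  stable

Least fixpoint reached:
  node 0: {0,1,3,4}
  node 1: {0,3}
  node 2: {0,3}

4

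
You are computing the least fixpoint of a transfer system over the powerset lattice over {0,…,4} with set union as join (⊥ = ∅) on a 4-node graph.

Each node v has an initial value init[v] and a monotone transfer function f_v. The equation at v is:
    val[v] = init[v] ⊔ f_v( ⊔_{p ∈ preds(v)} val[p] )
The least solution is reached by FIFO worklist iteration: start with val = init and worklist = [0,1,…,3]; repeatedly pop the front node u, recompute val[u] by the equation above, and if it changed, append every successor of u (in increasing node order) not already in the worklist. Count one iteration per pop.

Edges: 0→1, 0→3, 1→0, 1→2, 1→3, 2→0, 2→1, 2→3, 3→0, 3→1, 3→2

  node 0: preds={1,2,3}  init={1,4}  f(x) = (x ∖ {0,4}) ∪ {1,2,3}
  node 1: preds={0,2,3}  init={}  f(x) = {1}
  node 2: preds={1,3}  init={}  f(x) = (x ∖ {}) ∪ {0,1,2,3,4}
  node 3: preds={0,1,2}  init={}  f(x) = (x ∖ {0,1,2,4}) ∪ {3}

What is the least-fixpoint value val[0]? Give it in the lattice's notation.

Iteration log — 7 steps:
  step 1. node 0  ⊔preds={}  new={1,2,3,4}  old={1,4}  +wl: 
  step 2. node 1  ⊔preds={1,2,3,4}  new={1}  old={}  +wl: 0
  step 3. node 2  ⊔preds={1}  new={0,1,2,3,4}  old={}  +wl: 1
  step 4. node 3  ⊔preds={0,1,2,3,4}  new={3}  old={}  +wl: 2
  step 5. node 0  ⊔preds={0,1,2,3,4}  new={1,2,3,4}  stable
  step 6. node 1  ⊔preds={0,1,2,3,4}  new={1}  stable
  step 7. node 2  ⊔preds={1,3}  new={0,1,2,3,4}  stable

Least fixpoint reached:
  node 0: {1,2,3,4}
  node 1: {1}
  node 2: {0,1,2,3,4}
  node 3: {3}

{1,2,3,4}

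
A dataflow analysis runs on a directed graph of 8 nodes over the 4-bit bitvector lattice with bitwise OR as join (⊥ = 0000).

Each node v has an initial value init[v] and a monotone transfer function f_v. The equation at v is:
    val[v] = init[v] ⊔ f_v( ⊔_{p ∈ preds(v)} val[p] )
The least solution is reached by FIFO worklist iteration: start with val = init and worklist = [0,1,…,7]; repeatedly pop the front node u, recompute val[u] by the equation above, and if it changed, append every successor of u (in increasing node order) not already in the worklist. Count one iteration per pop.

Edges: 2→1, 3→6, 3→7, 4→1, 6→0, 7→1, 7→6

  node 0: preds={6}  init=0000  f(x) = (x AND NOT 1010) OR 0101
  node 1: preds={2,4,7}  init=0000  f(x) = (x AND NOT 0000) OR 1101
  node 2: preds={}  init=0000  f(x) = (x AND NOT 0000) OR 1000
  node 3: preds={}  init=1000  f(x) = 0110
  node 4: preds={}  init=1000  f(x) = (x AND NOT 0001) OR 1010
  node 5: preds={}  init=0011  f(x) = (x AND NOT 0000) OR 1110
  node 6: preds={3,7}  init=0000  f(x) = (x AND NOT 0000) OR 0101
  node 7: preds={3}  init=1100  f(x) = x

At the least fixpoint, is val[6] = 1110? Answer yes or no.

no

Iteration log — 11 steps:
  step 1. node 0  ⊔preds=0000  new=0101  old=0000  +wl: 
  step 2. node 1  ⊔preds=1100  new=1101  old=0000  +wl: 
  step 3. node 2  ⊔preds=0000  new=1000  old=0000  +wl: 1
  step 4. node 3  ⊔preds=0000  new=1110  old=1000  +wl: 
  step 5. node 4  ⊔preds=0000  new=1010  old=1000  +wl: 
  step 6. node 5  ⊔preds=0000  new=1111  old=0011  +wl: 
  step 7. node 6  ⊔preds=1110  new=1111  old=0000  +wl: 0
  step 8. node 7  ⊔preds=1110  new=1110  old=1100  +wl: 6
  step 9. node 1  ⊔preds=1110  new=1111  old=1101  +wl: 
  step 10. node 0  ⊔preds=1111  new=0101  stable
  step 11. node 6  ⊔preds=1110  new=1111  stable

Least fixpoint reached:
  node 0: 0101
  node 1: 1111
  node 2: 1000
  node 3: 1110
  node 4: 1010
  node 5: 1111
  node 6: 1111
  node 7: 1110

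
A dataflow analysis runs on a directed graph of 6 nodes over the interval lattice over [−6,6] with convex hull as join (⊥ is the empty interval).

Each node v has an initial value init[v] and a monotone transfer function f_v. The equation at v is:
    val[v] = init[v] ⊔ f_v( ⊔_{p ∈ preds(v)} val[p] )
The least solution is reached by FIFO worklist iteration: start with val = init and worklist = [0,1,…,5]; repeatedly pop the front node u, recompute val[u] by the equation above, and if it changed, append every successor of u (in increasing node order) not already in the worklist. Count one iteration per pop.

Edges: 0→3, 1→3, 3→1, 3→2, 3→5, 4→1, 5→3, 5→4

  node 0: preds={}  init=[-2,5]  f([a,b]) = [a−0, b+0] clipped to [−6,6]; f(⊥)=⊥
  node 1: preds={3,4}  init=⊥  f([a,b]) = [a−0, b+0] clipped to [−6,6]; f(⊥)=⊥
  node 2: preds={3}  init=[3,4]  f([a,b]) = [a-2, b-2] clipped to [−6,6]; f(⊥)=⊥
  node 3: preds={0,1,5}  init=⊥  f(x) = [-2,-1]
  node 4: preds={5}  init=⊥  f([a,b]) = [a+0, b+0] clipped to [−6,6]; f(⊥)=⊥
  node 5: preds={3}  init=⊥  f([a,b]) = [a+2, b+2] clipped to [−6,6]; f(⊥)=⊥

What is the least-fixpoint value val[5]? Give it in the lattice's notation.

[0,1]

Iteration log — 12 steps:
  step 1. node 0  ⊔preds=⊥  new=[-2,5]  stable
  step 2. node 1  ⊔preds=⊥  new=⊥  stable
  step 3. node 2  ⊔preds=⊥  new=[3,4]  stable
  step 4. node 3  ⊔preds=[-2,5]  new=[-2,-1]  old=⊥  +wl: 1,2
  step 5. node 4  ⊔preds=⊥  new=⊥  stable
  step 6. node 5  ⊔preds=[-2,-1]  new=[0,1]  old=⊥  +wl: 3,4
  step 7. node 1  ⊔preds=[-2,-1]  new=[-2,-1]  old=⊥  +wl: 
  step 8. node 2  ⊔preds=[-2,-1]  new=[-4,4]  old=[3,4]  +wl: 
  step 9. node 3  ⊔preds=[-2,5]  new=[-2,-1]  stable
  step 10. node 4  ⊔preds=[0,1]  new=[0,1]  old=⊥  +wl: 1
  step 11. node 1  ⊔preds=[-2,1]  new=[-2,1]  old=[-2,-1]  +wl: 3
  step 12. node 3  ⊔preds=[-2,5]  new=[-2,-1]  stable

Least fixpoint reached:
  node 0: [-2,5]
  node 1: [-2,1]
  node 2: [-4,4]
  node 3: [-2,-1]
  node 4: [0,1]
  node 5: [0,1]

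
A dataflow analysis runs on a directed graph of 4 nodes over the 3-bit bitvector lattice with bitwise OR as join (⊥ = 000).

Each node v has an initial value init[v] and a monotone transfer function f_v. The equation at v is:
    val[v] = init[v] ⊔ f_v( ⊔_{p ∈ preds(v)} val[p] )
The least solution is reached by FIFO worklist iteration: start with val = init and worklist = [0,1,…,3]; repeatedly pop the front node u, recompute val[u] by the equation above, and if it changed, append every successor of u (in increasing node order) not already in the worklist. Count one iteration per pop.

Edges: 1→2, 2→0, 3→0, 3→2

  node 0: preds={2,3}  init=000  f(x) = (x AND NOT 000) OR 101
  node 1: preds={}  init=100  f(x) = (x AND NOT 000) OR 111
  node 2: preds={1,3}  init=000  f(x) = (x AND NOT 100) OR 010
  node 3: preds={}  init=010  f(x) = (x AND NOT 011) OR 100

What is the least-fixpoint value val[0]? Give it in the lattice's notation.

Iteration log — 6 steps:
  step 1. node 0  ⊔preds=010  new=111  old=000  +wl: 
  step 2. node 1  ⊔preds=000  new=111  old=100  +wl: 
  step 3. node 2  ⊔preds=111  new=011  old=000  +wl: 0
  step 4. node 3  ⊔preds=000  new=110  old=010  +wl: 2
  step 5. node 0  ⊔preds=111  new=111  stable
  step 6. node 2  ⊔preds=111  new=011  stable

Least fixpoint reached:
  node 0: 111
  node 1: 111
  node 2: 011
  node 3: 110

111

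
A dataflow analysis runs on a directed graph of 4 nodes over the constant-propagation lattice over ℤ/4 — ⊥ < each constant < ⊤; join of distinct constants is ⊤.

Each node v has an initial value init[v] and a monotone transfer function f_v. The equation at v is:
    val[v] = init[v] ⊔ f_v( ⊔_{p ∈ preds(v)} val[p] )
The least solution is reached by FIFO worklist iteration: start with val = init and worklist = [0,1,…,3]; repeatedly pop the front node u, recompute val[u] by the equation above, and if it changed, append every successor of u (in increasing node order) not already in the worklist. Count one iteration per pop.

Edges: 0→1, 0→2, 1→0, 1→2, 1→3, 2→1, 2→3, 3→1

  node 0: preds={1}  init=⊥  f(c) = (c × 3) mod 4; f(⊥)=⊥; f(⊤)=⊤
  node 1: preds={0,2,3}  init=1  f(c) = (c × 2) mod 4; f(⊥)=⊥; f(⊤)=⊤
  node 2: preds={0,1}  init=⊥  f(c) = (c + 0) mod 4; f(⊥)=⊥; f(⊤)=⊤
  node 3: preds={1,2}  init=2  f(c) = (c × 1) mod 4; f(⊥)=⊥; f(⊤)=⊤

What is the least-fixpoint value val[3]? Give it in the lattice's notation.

Trace (7 dequeues):
  [1] u=0 | in 1 | out 3 | prev ⊥ | push {}
  [2] u=1 | in ⊤ | out ⊤ | prev 1 | push {0}
  [3] u=2 | in ⊤ | out ⊤ | prev ⊥ | push {1}
  [4] u=3 | in ⊤ | out ⊤ | prev 2 | push {}
  [5] u=0 | in ⊤ | out ⊤ | prev 3 | push {2}
  [6] u=1 | in ⊤ | out ⊤ | ==
  [7] u=2 | in ⊤ | out ⊤ | ==

Converged values:
  [0] ⊤
  [1] ⊤
  [2] ⊤
  [3] ⊤

⊤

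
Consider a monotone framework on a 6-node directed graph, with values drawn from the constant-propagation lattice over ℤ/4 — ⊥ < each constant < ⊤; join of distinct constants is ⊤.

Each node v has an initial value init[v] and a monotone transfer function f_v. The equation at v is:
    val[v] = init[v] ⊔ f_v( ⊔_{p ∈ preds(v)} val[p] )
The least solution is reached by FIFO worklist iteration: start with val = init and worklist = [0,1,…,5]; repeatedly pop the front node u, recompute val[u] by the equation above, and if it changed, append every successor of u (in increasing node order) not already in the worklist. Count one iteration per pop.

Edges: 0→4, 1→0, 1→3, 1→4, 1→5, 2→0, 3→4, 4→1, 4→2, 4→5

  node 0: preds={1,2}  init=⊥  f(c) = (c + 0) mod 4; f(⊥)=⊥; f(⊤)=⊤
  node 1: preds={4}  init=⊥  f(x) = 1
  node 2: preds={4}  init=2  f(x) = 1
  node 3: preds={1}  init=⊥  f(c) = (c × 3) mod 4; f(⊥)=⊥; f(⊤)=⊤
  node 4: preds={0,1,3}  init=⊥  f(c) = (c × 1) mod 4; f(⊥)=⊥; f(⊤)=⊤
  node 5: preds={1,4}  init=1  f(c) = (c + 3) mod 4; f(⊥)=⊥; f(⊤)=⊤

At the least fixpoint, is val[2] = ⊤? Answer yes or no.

Worklist (10 pops):
  #1 pop 0: in=2 → 2 (was ⊥); enqueue []
  #2 pop 1: in=⊥ → 1 (was ⊥); enqueue [0]
  #3 pop 2: in=⊥ → ⊤ (was 2); enqueue []
  #4 pop 3: in=1 → 3 (was ⊥); enqueue []
  #5 pop 4: in=⊤ → ⊤ (was ⊥); enqueue [1,2]
  #6 pop 5: in=⊤ → ⊤ (was 1); enqueue []
  #7 pop 0: in=⊤ → ⊤ (was 2); enqueue [4]
  #8 pop 1: in=⊤ → 1 (no change)
  #9 pop 2: in=⊤ → ⊤ (no change)
  #10 pop 4: in=⊤ → ⊤ (no change)

Fixpoint:
  val[0] = ⊤
  val[1] = 1
  val[2] = ⊤
  val[3] = 3
  val[4] = ⊤
  val[5] = ⊤

yes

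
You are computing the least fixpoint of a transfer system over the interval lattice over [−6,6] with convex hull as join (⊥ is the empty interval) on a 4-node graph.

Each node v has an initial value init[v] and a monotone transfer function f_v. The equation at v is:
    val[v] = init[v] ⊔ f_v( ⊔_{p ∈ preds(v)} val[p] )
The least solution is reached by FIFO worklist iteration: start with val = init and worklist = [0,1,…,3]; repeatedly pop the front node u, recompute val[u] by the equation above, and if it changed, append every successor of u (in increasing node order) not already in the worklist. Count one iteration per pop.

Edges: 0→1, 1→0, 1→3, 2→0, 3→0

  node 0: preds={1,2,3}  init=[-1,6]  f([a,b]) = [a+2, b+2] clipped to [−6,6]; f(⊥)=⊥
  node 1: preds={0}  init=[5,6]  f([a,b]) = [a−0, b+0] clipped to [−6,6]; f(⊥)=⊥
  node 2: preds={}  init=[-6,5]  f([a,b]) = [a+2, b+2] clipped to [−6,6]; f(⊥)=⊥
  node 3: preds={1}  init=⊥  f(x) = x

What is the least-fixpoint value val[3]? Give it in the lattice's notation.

[-4,6]

Worklist (5 pops):
  #1 pop 0: in=[-6,6] → [-4,6] (was [-1,6]); enqueue []
  #2 pop 1: in=[-4,6] → [-4,6] (was [5,6]); enqueue [0]
  #3 pop 2: in=⊥ → [-6,5] (no change)
  #4 pop 3: in=[-4,6] → [-4,6] (was ⊥); enqueue []
  #5 pop 0: in=[-6,6] → [-4,6] (no change)

Fixpoint:
  val[0] = [-4,6]
  val[1] = [-4,6]
  val[2] = [-6,5]
  val[3] = [-4,6]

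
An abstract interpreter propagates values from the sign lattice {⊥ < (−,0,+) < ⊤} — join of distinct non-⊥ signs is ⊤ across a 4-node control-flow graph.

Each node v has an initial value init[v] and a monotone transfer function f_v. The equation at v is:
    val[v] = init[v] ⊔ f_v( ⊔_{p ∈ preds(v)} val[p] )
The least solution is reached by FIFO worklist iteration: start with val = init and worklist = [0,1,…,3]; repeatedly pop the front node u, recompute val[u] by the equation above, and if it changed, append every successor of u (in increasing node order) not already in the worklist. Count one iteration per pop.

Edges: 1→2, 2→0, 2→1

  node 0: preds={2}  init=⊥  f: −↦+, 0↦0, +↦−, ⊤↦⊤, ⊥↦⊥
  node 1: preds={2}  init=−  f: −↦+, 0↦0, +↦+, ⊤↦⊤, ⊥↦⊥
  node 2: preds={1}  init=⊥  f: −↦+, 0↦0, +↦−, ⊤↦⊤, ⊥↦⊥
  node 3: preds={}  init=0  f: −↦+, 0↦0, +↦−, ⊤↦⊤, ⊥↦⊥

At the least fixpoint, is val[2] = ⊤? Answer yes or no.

Iteration log — 9 steps:
  step 1. node 0  ⊔preds=⊥  new=⊥  stable
  step 2. node 1  ⊔preds=⊥  new=−  stable
  step 3. node 2  ⊔preds=−  new=+  old=⊥  +wl: 0,1
  step 4. node 3  ⊔preds=⊥  new=0  stable
  step 5. node 0  ⊔preds=+  new=−  old=⊥  +wl: 
  step 6. node 1  ⊔preds=+  new=⊤  old=−  +wl: 2
  step 7. node 2  ⊔preds=⊤  new=⊤  old=+  +wl: 0,1
  step 8. node 0  ⊔preds=⊤  new=⊤  old=−  +wl: 
  step 9. node 1  ⊔preds=⊤  new=⊤  stable

Least fixpoint reached:
  node 0: ⊤
  node 1: ⊤
  node 2: ⊤
  node 3: 0

yes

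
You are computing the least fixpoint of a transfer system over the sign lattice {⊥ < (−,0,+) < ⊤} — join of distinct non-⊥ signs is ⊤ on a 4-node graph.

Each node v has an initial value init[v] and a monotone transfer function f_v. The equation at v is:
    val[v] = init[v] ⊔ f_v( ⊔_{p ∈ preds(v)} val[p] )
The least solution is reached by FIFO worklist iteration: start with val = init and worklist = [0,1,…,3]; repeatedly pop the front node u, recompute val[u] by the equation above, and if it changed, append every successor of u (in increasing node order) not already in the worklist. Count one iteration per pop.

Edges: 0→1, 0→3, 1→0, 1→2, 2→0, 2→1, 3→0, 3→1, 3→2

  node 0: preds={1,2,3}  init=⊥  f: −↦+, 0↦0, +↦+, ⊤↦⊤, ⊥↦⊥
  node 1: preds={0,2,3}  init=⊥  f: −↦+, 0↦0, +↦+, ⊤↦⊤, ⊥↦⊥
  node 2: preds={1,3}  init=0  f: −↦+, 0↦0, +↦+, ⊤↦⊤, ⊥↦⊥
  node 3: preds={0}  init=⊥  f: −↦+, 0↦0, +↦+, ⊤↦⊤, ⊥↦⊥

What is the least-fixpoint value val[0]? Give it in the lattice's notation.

0

Iteration log — 7 steps:
  step 1. node 0  ⊔preds=0  new=0  old=⊥  +wl: 
  step 2. node 1  ⊔preds=0  new=0  old=⊥  +wl: 0
  step 3. node 2  ⊔preds=0  new=0  stable
  step 4. node 3  ⊔preds=0  new=0  old=⊥  +wl: 1,2
  step 5. node 0  ⊔preds=0  new=0  stable
  step 6. node 1  ⊔preds=0  new=0  stable
  step 7. node 2  ⊔preds=0  new=0  stable

Least fixpoint reached:
  node 0: 0
  node 1: 0
  node 2: 0
  node 3: 0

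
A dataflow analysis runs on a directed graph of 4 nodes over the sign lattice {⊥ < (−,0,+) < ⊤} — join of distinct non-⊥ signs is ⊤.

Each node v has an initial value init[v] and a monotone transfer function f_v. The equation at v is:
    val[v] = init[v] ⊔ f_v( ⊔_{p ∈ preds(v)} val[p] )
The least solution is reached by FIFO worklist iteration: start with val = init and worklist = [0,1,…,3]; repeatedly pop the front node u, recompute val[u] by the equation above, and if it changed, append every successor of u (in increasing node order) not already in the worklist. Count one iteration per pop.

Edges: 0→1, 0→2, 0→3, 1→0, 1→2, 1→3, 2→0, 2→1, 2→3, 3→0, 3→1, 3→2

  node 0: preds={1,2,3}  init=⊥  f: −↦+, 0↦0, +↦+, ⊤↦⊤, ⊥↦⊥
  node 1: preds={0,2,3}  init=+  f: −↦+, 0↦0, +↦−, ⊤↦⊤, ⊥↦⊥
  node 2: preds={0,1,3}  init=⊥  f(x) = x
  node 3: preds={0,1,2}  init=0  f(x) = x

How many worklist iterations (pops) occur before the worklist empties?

7

Trace (7 dequeues):
  [1] u=0 | in ⊤ | out ⊤ | prev ⊥ | push {}
  [2] u=1 | in ⊤ | out ⊤ | prev + | push {0}
  [3] u=2 | in ⊤ | out ⊤ | prev ⊥ | push {1}
  [4] u=3 | in ⊤ | out ⊤ | prev 0 | push {2}
  [5] u=0 | in ⊤ | out ⊤ | ==
  [6] u=1 | in ⊤ | out ⊤ | ==
  [7] u=2 | in ⊤ | out ⊤ | ==

Converged values:
  [0] ⊤
  [1] ⊤
  [2] ⊤
  [3] ⊤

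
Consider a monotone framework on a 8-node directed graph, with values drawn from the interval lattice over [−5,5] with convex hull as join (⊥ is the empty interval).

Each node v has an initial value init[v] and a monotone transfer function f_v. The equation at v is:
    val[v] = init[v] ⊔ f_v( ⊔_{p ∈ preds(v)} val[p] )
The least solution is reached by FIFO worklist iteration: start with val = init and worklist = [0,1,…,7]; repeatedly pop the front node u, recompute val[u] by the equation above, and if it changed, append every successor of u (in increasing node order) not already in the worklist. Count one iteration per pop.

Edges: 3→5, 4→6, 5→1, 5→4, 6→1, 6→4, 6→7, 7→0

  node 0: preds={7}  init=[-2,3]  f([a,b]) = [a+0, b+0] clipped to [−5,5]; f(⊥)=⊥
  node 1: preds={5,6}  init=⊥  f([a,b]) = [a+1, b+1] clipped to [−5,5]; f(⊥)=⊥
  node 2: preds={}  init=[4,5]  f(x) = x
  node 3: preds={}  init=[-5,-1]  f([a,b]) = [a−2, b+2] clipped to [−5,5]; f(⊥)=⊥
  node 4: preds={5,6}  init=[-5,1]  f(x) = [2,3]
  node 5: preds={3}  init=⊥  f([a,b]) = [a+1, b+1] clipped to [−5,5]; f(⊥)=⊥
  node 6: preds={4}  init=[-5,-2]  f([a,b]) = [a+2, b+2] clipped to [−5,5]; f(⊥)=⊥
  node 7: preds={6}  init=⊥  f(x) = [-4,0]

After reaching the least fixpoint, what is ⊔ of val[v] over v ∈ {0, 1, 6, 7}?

[-5,5]

Worklist (11 pops):
  #1 pop 0: in=⊥ → [-2,3] (no change)
  #2 pop 1: in=[-5,-2] → [-4,-1] (was ⊥); enqueue []
  #3 pop 2: in=⊥ → [4,5] (no change)
  #4 pop 3: in=⊥ → [-5,-1] (no change)
  #5 pop 4: in=[-5,-2] → [-5,3] (was [-5,1]); enqueue []
  #6 pop 5: in=[-5,-1] → [-4,0] (was ⊥); enqueue [1,4]
  #7 pop 6: in=[-5,3] → [-5,5] (was [-5,-2]); enqueue []
  #8 pop 7: in=[-5,5] → [-4,0] (was ⊥); enqueue [0]
  #9 pop 1: in=[-5,5] → [-4,5] (was [-4,-1]); enqueue []
  #10 pop 4: in=[-5,5] → [-5,3] (no change)
  #11 pop 0: in=[-4,0] → [-4,3] (was [-2,3]); enqueue []

Fixpoint:
  val[0] = [-4,3]
  val[1] = [-4,5]
  val[2] = [4,5]
  val[3] = [-5,-1]
  val[4] = [-5,3]
  val[5] = [-4,0]
  val[6] = [-5,5]
  val[7] = [-4,0]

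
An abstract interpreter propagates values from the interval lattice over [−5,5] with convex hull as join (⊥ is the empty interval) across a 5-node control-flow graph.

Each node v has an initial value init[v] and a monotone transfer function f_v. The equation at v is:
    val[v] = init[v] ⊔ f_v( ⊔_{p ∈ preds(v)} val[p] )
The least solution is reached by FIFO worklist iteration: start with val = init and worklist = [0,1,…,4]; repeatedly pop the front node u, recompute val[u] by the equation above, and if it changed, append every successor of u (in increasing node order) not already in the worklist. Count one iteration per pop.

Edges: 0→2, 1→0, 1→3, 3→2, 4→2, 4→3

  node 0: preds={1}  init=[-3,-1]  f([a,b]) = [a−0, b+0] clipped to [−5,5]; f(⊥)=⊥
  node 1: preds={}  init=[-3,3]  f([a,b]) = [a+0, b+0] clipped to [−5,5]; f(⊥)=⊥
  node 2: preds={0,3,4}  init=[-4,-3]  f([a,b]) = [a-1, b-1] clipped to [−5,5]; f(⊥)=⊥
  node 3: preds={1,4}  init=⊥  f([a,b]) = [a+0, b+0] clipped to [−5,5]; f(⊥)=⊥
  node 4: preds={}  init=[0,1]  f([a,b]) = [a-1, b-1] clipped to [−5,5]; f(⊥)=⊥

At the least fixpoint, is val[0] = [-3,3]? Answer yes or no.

yes

Worklist (6 pops):
  #1 pop 0: in=[-3,3] → [-3,3] (was [-3,-1]); enqueue []
  #2 pop 1: in=⊥ → [-3,3] (no change)
  #3 pop 2: in=[-3,3] → [-4,2] (was [-4,-3]); enqueue []
  #4 pop 3: in=[-3,3] → [-3,3] (was ⊥); enqueue [2]
  #5 pop 4: in=⊥ → [0,1] (no change)
  #6 pop 2: in=[-3,3] → [-4,2] (no change)

Fixpoint:
  val[0] = [-3,3]
  val[1] = [-3,3]
  val[2] = [-4,2]
  val[3] = [-3,3]
  val[4] = [0,1]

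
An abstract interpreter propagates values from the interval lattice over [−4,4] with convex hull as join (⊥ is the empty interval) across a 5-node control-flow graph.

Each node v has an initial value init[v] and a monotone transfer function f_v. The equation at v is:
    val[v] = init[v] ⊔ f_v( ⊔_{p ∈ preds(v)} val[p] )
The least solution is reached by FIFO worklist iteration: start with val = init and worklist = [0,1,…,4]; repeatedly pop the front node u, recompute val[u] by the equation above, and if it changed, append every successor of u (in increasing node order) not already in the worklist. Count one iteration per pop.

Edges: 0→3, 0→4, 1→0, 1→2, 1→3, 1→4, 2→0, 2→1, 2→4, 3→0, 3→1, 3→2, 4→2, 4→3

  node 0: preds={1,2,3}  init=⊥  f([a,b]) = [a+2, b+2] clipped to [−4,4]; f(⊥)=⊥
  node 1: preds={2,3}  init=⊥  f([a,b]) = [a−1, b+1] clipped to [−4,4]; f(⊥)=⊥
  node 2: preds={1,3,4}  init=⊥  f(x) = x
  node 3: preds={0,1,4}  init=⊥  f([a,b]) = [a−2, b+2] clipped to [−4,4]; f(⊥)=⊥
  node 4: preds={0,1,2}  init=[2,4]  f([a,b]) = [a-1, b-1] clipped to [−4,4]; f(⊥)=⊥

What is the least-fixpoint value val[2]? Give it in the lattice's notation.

Iteration log — 20 steps:
  step 1. node 0  ⊔preds=⊥  new=⊥  stable
  step 2. node 1  ⊔preds=⊥  new=⊥  stable
  step 3. node 2  ⊔preds=[2,4]  new=[2,4]  old=⊥  +wl: 0,1
  step 4. node 3  ⊔preds=[2,4]  new=[0,4]  old=⊥  +wl: 2
  step 5. node 4  ⊔preds=[2,4]  new=[1,4]  old=[2,4]  +wl: 3
  step 6. node 0  ⊔preds=[0,4]  new=[2,4]  old=⊥  +wl: 4
  step 7. node 1  ⊔preds=[0,4]  new=[-1,4]  old=⊥  +wl: 0
  step 8. node 2  ⊔preds=[-1,4]  new=[-1,4]  old=[2,4]  +wl: 1
  step 9. node 3  ⊔preds=[-1,4]  new=[-3,4]  old=[0,4]  +wl: 2
  step 10. node 4  ⊔preds=[-1,4]  new=[-2,4]  old=[1,4]  +wl: 3
  step 11. node 0  ⊔preds=[-3,4]  new=[-1,4]  old=[2,4]  +wl: 4
  step 12. node 1  ⊔preds=[-3,4]  new=[-4,4]  old=[-1,4]  +wl: 0
  step 13. node 2  ⊔preds=[-4,4]  new=[-4,4]  old=[-1,4]  +wl: 1
  step 14. node 3  ⊔preds=[-4,4]  new=[-4,4]  old=[-3,4]  +wl: 2
  step 15. node 4  ⊔preds=[-4,4]  new=[-4,4]  old=[-2,4]  +wl: 3
  step 16. node 0  ⊔preds=[-4,4]  new=[-2,4]  old=[-1,4]  +wl: 4
  step 17. node 1  ⊔preds=[-4,4]  new=[-4,4]  stable
  step 18. node 2  ⊔preds=[-4,4]  new=[-4,4]  stable
  step 19. node 3  ⊔preds=[-4,4]  new=[-4,4]  stable
  step 20. node 4  ⊔preds=[-4,4]  new=[-4,4]  stable

Least fixpoint reached:
  node 0: [-2,4]
  node 1: [-4,4]
  node 2: [-4,4]
  node 3: [-4,4]
  node 4: [-4,4]

[-4,4]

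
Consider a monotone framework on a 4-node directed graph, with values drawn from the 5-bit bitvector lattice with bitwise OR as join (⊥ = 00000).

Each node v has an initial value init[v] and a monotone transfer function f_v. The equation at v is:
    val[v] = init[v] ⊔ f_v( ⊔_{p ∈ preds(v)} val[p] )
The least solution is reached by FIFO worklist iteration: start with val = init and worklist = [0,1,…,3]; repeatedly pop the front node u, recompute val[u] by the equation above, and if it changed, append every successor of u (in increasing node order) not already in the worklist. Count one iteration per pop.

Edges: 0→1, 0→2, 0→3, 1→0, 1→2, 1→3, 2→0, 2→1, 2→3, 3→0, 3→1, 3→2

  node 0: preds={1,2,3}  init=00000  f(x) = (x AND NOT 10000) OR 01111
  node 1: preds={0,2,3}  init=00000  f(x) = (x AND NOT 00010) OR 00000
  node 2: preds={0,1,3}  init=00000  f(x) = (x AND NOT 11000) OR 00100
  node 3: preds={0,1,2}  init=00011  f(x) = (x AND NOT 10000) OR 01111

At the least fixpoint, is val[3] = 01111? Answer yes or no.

Worklist (7 pops):
  #1 pop 0: in=00011 → 01111 (was 00000); enqueue []
  #2 pop 1: in=01111 → 01101 (was 00000); enqueue [0]
  #3 pop 2: in=01111 → 00111 (was 00000); enqueue [1]
  #4 pop 3: in=01111 → 01111 (was 00011); enqueue [2]
  #5 pop 0: in=01111 → 01111 (no change)
  #6 pop 1: in=01111 → 01101 (no change)
  #7 pop 2: in=01111 → 00111 (no change)

Fixpoint:
  val[0] = 01111
  val[1] = 01101
  val[2] = 00111
  val[3] = 01111

yes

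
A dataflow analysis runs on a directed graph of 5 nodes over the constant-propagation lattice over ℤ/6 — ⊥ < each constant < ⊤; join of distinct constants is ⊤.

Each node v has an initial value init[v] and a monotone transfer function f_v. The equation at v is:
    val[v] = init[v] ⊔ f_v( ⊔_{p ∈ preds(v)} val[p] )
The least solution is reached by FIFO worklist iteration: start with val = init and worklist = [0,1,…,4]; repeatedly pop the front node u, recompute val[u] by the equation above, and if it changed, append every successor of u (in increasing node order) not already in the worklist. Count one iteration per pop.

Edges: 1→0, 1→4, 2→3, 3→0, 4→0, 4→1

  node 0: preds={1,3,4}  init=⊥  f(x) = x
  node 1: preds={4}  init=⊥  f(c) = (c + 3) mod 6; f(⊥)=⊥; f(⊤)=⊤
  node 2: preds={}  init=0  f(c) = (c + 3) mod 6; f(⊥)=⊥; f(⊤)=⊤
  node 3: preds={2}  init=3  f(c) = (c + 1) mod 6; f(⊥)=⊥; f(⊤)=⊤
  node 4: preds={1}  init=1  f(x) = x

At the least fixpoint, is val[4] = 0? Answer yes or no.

Worklist (9 pops):
  #1 pop 0: in=⊤ → ⊤ (was ⊥); enqueue []
  #2 pop 1: in=1 → 4 (was ⊥); enqueue [0]
  #3 pop 2: in=⊥ → 0 (no change)
  #4 pop 3: in=0 → ⊤ (was 3); enqueue []
  #5 pop 4: in=4 → ⊤ (was 1); enqueue [1]
  #6 pop 0: in=⊤ → ⊤ (no change)
  #7 pop 1: in=⊤ → ⊤ (was 4); enqueue [0,4]
  #8 pop 0: in=⊤ → ⊤ (no change)
  #9 pop 4: in=⊤ → ⊤ (no change)

Fixpoint:
  val[0] = ⊤
  val[1] = ⊤
  val[2] = 0
  val[3] = ⊤
  val[4] = ⊤

no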